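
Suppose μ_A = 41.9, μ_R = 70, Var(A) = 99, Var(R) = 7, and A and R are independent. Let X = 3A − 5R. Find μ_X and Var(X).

μ_X = -224.3, Var(X) = 1066

μ_X = 3·μ_A + (-5)·μ_R = 3·41.9 + (-5)·70 = -224.3.
Var(X) = a²·Var(A) + b²·Var(R) + 2ab·covariance of A and R with a = 3, b = -5.
Independence gives covariance of A and R = 0.
= 3²·99 + (-5)²·7 + 2·3·(-5)·0
= 891 + 175 + 0 = 1066.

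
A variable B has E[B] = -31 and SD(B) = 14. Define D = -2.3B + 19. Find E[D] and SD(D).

D = -2.3B + 19 is linear with a = -2.3, b = 19.
E[D] = a·E[B] + b = (-2.3)·(-31) + 19 = 90.3.
SD(D) = |a|·SD(B) = |-2.3|·14 = 32.2.

E[D] = 90.3, SD(D) = 32.2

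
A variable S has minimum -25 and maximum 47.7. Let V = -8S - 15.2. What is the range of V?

Range of S = 47.7 − (-25) = 72.7.
Range(V) = |a|·Range(S) = |-8|·72.7 = 581.6.

Range(V) = 581.6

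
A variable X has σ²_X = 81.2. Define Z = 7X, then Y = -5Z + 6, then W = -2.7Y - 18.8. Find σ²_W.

σ²_Z = 7²·81.2 = 3978.8.
σ²_Y = (-5)²·3978.8 = 99470.
σ²_W = (-2.7)²·99470 = 725136.3.

σ²_W = 725136.3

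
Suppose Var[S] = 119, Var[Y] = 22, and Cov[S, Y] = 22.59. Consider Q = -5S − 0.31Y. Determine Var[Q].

Var[Q] = 3047.1432

Var[Q] = a²·Var[S] + b²·Var[Y] + 2ab·Cov[S, Y] with a = -5, b = -0.31.
= (-5)²·119 + (-0.31)²·22 + 2·(-5)·(-0.31)·22.59
= 2975 + 2.1142 + 70.029 = 3047.1432.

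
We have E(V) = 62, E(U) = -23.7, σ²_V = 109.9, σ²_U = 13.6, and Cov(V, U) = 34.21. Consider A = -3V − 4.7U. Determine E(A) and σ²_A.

E(A) = -74.61, σ²_A = 2254.246

E(A) = (-3)·E(V) + (-4.7)·E(U) = (-3)·62 + (-4.7)·(-23.7) = -74.61.
σ²_A = a²·σ²_V + b²·σ²_U + 2ab·Cov(V, U) with a = -3, b = -4.7.
= (-3)²·109.9 + (-4.7)²·13.6 + 2·(-3)·(-4.7)·34.21
= 989.1 + 300.424 + 964.722 = 2254.246.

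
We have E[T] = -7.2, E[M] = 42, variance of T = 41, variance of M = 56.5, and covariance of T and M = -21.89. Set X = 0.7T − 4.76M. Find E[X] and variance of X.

E[X] = -204.96, variance of X = 1446.11936

E[X] = 0.7·E[T] + (-4.76)·E[M] = 0.7·(-7.2) + (-4.76)·42 = -204.96.
variance of X = a²·variance of T + b²·variance of M + 2ab·covariance of T and M with a = 0.7, b = -4.76.
= 0.7²·41 + (-4.76)²·56.5 + 2·0.7·(-4.76)·(-21.89)
= 20.09 + 1280.1544 + 145.87496 = 1446.11936.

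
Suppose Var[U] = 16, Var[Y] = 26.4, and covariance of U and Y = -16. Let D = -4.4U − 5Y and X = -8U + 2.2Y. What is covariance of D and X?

covariance of D and X = -212.32

By bilinearity, covariance of D and X = ac·Var[U] + bd·Var[Y] + (ad+bc)·covariance of U and Y, with a=-4.4, b=-5, c=-8, d=2.2.
ac·Var[U] = (-4.4)·(-8)·16 = 563.2
bd·Var[Y] = (-5)·2.2·26.4 = -290.4
(ad+bc)·covariance of U and Y = (30.32)·(-16) = -485.12
covariance of D and X = 563.2 + (-290.4) + (-485.12) = -212.32.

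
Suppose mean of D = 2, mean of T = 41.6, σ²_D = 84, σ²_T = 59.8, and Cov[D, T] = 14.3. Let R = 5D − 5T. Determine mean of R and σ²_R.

mean of R = -198, σ²_R = 2880

mean of R = 5·mean of D + (-5)·mean of T = 5·2 + (-5)·41.6 = -198.
σ²_R = a²·σ²_D + b²·σ²_T + 2ab·Cov[D, T] with a = 5, b = -5.
= 5²·84 + (-5)²·59.8 + 2·5·(-5)·14.3
= 2100 + 1495 + (-715) = 2880.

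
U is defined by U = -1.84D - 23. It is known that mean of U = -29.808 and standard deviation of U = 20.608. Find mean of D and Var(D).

mean of D = 3.7, Var(D) = 125.44

From U = -1.84D - 23: mean of U = a·mean of D + b, so mean of D = (mean of U − b)/a = (-29.808 − (-23))/(-1.84) = 3.7.
Var(U) = 20.608² = 424.689664.
Var(U) = a²·Var(D), so Var(D) = 424.689664/(-1.84)² = 125.44.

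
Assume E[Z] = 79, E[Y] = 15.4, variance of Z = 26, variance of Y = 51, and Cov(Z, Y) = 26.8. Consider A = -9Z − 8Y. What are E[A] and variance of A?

E[A] = (-9)·E[Z] + (-8)·E[Y] = (-9)·79 + (-8)·15.4 = -834.2.
variance of A = a²·variance of Z + b²·variance of Y + 2ab·Cov(Z, Y) with a = -9, b = -8.
= (-9)²·26 + (-8)²·51 + 2·(-9)·(-8)·26.8
= 2106 + 3264 + 3859.2 = 9229.2.

E[A] = -834.2, variance of A = 9229.2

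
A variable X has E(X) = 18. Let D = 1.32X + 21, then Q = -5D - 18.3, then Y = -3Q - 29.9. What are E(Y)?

E(Y) = 696.4

E(D) = 1.32·18 + 21 = 44.76.
E(Q) = (-5)·44.76 + (-18.3) = -242.1.
E(Y) = (-3)·(-242.1) + (-29.9) = 696.4.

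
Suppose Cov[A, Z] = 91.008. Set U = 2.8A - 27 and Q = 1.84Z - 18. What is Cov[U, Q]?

Cov[U, Q] = a·c·Cov[A, Z] = 2.8·1.84·91.008 = 468.873216. Additive constants drop out.

Cov[U, Q] = 468.873216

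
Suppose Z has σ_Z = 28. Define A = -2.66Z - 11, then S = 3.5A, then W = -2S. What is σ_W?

σ_A = |-2.66|·28 = 74.48.
σ_S = |3.5|·74.48 = 260.68.
σ_W = |-2|·260.68 = 521.36.

σ_W = 521.36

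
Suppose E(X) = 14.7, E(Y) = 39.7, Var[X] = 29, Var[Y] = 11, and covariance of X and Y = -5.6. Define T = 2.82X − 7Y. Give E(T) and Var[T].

E(T) = -236.446, Var[T] = 990.7076

E(T) = 2.82·E(X) + (-7)·E(Y) = 2.82·14.7 + (-7)·39.7 = -236.446.
Var[T] = a²·Var[X] + b²·Var[Y] + 2ab·covariance of X and Y with a = 2.82, b = -7.
= 2.82²·29 + (-7)²·11 + 2·2.82·(-7)·(-5.6)
= 230.6196 + 539 + 221.088 = 990.7076.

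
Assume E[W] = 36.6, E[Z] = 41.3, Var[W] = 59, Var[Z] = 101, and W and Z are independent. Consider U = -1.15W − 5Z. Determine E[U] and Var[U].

E[U] = (-1.15)·E[W] + (-5)·E[Z] = (-1.15)·36.6 + (-5)·41.3 = -248.59.
Var[U] = a²·Var[W] + b²·Var[Z] + 2ab·Cov(W, Z) with a = -1.15, b = -5.
Independence gives Cov(W, Z) = 0.
= (-1.15)²·59 + (-5)²·101 + 2·(-1.15)·(-5)·0
= 78.0275 + 2525 + 0 = 2603.0275.

E[U] = -248.59, Var[U] = 2603.0275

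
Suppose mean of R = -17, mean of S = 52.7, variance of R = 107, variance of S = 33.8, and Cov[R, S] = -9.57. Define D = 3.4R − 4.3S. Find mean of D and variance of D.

mean of D = 3.4·mean of R + (-4.3)·mean of S = 3.4·(-17) + (-4.3)·52.7 = -284.41.
variance of D = a²·variance of R + b²·variance of S + 2ab·Cov[R, S] with a = 3.4, b = -4.3.
= 3.4²·107 + (-4.3)²·33.8 + 2·3.4·(-4.3)·(-9.57)
= 1236.92 + 624.962 + 279.8268 = 2141.7088.

mean of D = -284.41, variance of D = 2141.7088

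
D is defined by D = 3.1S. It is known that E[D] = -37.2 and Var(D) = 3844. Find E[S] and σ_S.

From D = 3.1S: E[D] = a·E[S] + b, so E[S] = (E[D] − b)/a = (-37.2 − 0)/3.1 = -12.
σ_D = √3844 = 62.
σ_D = |a|·σ_S, so σ_S = 62/|3.1| = 20.

E[S] = -12, σ_S = 20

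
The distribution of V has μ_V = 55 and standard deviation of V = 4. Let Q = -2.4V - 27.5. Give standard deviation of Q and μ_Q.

Q = -2.4V - 27.5 is linear with a = -2.4, b = -27.5.
standard deviation of Q = |a|·standard deviation of V = |-2.4|·4 = 9.6.
μ_Q = a·μ_V + b = (-2.4)·55 + (-27.5) = -159.5.

standard deviation of Q = 9.6, μ_Q = -159.5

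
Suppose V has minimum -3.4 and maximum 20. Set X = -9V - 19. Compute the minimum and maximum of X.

min(X) = -199, max(X) = 11.6

a = -9 < 0, so order reverses: min(X) = a·max(V)+b = (-9)·20 + (-19) = -199; max(X) = a·min(V)+b = (-9)·(-3.4) + (-19) = 11.6.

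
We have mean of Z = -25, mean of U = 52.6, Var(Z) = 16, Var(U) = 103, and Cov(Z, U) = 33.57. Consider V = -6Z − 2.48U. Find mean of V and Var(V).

mean of V = (-6)·mean of Z + (-2.48)·mean of U = (-6)·(-25) + (-2.48)·52.6 = 19.552.
Var(V) = a²·Var(Z) + b²·Var(U) + 2ab·Cov(Z, U) with a = -6, b = -2.48.
= (-6)²·16 + (-2.48)²·103 + 2·(-6)·(-2.48)·33.57
= 576 + 633.4912 + 999.0432 = 2208.5344.

mean of V = 19.552, Var(V) = 2208.5344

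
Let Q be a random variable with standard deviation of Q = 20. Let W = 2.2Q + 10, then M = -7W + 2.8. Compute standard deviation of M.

standard deviation of W = |2.2|·20 = 44.
standard deviation of M = |-7|·44 = 308.

standard deviation of M = 308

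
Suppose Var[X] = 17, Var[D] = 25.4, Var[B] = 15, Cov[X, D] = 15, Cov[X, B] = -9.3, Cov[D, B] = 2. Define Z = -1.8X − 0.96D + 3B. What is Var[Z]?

Var[Z] = a²·Var[X] + b²·Var[D] + c²·Var[B] + 2ab·Cov[X, D] + 2ac·Cov[X, B] + 2bc·Cov[D, B], with a = -1.8, b = -0.96, c = 3.
= 55.08 + 23.40864 + 135 + 51.84 + 100.44 + (-11.52)
= 354.24864.

Var[Z] = 354.24864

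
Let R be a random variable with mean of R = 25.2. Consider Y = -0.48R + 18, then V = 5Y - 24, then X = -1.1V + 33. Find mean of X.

mean of X = 26.928

mean of Y = (-0.48)·25.2 + 18 = 5.904.
mean of V = 5·5.904 + (-24) = 5.52.
mean of X = (-1.1)·5.52 + 33 = 26.928.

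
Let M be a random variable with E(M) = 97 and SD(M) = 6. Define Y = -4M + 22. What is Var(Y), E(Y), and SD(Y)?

Var(Y) = 576, E(Y) = -366, SD(Y) = 24

Y = -4M + 22 is linear with a = -4, b = 22.
Var(M) = 6² = 36.
Var(Y) = a²·Var(M) = (-4)²·36 = 576 (the additive constant 22 does not affect variance).
E(Y) = a·E(M) + b = (-4)·97 + 22 = -366.
SD(Y) = |a|·SD(M) = |-4|·6 = 24.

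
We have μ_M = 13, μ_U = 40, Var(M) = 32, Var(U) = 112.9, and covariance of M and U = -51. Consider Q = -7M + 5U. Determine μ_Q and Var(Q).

μ_Q = (-7)·μ_M + 5·μ_U = (-7)·13 + 5·40 = 109.
Var(Q) = a²·Var(M) + b²·Var(U) + 2ab·covariance of M and U with a = -7, b = 5.
= (-7)²·32 + 5²·112.9 + 2·(-7)·5·(-51)
= 1568 + 2822.5 + 3570 = 7960.5.

μ_Q = 109, Var(Q) = 7960.5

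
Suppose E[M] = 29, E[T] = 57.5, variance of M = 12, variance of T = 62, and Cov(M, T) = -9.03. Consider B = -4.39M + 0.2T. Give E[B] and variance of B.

E[B] = (-4.39)·E[M] + 0.2·E[T] = (-4.39)·29 + 0.2·57.5 = -115.81.
variance of B = a²·variance of M + b²·variance of T + 2ab·Cov(M, T) with a = -4.39, b = 0.2.
= (-4.39)²·12 + 0.2²·62 + 2·(-4.39)·0.2·(-9.03)
= 231.2652 + 2.48 + 15.85668 = 249.60188.

E[B] = -115.81, variance of B = 249.60188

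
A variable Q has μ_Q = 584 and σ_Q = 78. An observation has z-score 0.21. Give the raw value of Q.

Q = 600.38

Q = μ_Q + z·σ_Q = 584 + 0.21·78 = 600.38.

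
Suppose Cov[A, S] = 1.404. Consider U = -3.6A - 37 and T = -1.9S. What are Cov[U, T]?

Cov[U, T] = a·c·Cov[A, S] = (-3.6)·(-1.9)·1.404 = 9.60336. Additive constants drop out.

Cov[U, T] = 9.60336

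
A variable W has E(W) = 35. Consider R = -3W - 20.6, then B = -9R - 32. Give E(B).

E(B) = 1098.4

E(R) = (-3)·35 + (-20.6) = -125.6.
E(B) = (-9)·(-125.6) + (-32) = 1098.4.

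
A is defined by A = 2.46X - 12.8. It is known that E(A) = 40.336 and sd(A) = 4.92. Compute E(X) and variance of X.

From A = 2.46X - 12.8: E(A) = a·E(X) + b, so E(X) = (E(A) − b)/a = (40.336 − (-12.8))/2.46 = 21.6.
variance of A = 4.92² = 24.2064.
variance of A = a²·variance of X, so variance of X = 24.2064/2.46² = 4.

E(X) = 21.6, variance of X = 4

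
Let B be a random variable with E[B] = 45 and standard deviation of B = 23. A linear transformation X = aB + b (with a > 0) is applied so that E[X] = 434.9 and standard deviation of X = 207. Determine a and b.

standard deviation of X = a·standard deviation of B (a > 0), so a = 207/23 = 9.
E[X] = a·E[B] + b, so b = 434.9 − 9·45 = 29.9.

a = 9, b = 29.9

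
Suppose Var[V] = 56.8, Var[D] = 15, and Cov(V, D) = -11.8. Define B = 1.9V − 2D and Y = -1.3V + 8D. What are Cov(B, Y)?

Cov(B, Y) = -590.336

By bilinearity, Cov(B, Y) = ac·Var[V] + bd·Var[D] + (ad+bc)·Cov(V, D), with a=1.9, b=-2, c=-1.3, d=8.
ac·Var[V] = 1.9·(-1.3)·56.8 = -140.296
bd·Var[D] = (-2)·8·15 = -240
(ad+bc)·Cov(V, D) = (17.8)·(-11.8) = -210.04
Cov(B, Y) = -140.296 + (-240) + (-210.04) = -590.336.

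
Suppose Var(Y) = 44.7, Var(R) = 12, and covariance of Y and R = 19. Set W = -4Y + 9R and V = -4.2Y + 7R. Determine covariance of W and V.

By bilinearity, covariance of W and V = ac·Var(Y) + bd·Var(R) + (ad+bc)·covariance of Y and R, with a=-4, b=9, c=-4.2, d=7.
ac·Var(Y) = (-4)·(-4.2)·44.7 = 750.96
bd·Var(R) = 9·7·12 = 756
(ad+bc)·covariance of Y and R = (-65.8)·19 = -1250.2
covariance of W and V = 750.96 + 756 + (-1250.2) = 256.76.

covariance of W and V = 256.76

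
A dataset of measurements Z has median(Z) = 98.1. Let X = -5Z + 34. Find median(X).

median(X) = -456.5

A linear map preserves order up to sign, so median(X) = a·median(Z) + b = (-5)·98.1 + 34 = -456.5.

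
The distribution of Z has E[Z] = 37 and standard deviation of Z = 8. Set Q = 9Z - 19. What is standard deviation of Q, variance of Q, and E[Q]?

Q = 9Z - 19 is linear with a = 9, b = -19.
standard deviation of Q = |a|·standard deviation of Z = |9|·8 = 72.
variance of Z = 8² = 64.
variance of Q = a²·variance of Z = 9²·64 = 5184 (the additive constant -19 does not affect variance).
E[Q] = a·E[Z] + b = 9·37 + (-19) = 314.

standard deviation of Q = 72, variance of Q = 5184, E[Q] = 314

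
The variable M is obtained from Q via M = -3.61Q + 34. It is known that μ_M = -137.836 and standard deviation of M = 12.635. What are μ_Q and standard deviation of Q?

μ_Q = 47.6, standard deviation of Q = 3.5

From M = -3.61Q + 34: μ_M = a·μ_Q + b, so μ_Q = (μ_M − b)/a = (-137.836 − 34)/(-3.61) = 47.6.
standard deviation of M = |a|·standard deviation of Q, so standard deviation of Q = 12.635/|-3.61| = 3.5.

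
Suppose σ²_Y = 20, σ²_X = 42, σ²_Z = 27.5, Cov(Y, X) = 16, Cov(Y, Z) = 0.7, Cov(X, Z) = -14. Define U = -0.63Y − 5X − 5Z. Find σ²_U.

σ²_U = a²·σ²_Y + b²·σ²_X + c²·σ²_Z + 2ab·Cov(Y, X) + 2ac·Cov(Y, Z) + 2bc·Cov(X, Z), with a = -0.63, b = -5, c = -5.
= 7.938 + 1050 + 687.5 + 100.8 + 4.41 + (-700)
= 1150.648.

σ²_U = 1150.648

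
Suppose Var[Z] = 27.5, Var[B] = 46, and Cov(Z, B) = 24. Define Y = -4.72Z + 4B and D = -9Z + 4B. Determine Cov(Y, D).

Cov(Y, D) = 587.08

By bilinearity, Cov(Y, D) = ac·Var[Z] + bd·Var[B] + (ad+bc)·Cov(Z, B), with a=-4.72, b=4, c=-9, d=4.
ac·Var[Z] = (-4.72)·(-9)·27.5 = 1168.2
bd·Var[B] = 4·4·46 = 736
(ad+bc)·Cov(Z, B) = (-54.88)·24 = -1317.12
Cov(Y, D) = 1168.2 + 736 + (-1317.12) = 587.08.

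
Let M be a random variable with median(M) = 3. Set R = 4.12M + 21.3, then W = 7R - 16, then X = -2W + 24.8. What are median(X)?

median(R) = 4.12·3 + 21.3 = 33.66.
median(W) = 7·33.66 + (-16) = 219.62.
median(X) = (-2)·219.62 + 24.8 = -414.44.

median(X) = -414.44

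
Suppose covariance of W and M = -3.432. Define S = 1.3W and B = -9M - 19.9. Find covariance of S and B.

covariance of S and B = a·c·covariance of W and M = 1.3·(-9)·(-3.432) = 40.1544. Additive constants drop out.

covariance of S and B = 40.1544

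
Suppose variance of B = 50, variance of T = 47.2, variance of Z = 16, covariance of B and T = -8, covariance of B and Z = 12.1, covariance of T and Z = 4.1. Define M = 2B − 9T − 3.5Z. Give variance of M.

variance of M = a²·variance of B + b²·variance of T + c²·variance of Z + 2ab·covariance of B and T + 2ac·covariance of B and Z + 2bc·covariance of T and Z, with a = 2, b = -9, c = -3.5.
= 200 + 3823.2 + 196 + 288 + (-169.4) + 258.3
= 4596.1.

variance of M = 4596.1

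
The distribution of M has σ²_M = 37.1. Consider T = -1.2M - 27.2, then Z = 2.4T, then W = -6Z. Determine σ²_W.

σ²_W = 11078.00064

σ²_T = (-1.2)²·37.1 = 53.424.
σ²_Z = 2.4²·53.424 = 307.72224.
σ²_W = (-6)²·307.72224 = 11078.00064.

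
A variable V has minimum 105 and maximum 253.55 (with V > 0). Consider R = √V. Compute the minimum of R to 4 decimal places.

√V is increasing on this domain, so min(R) comes from min(V) = 105: min(R) = √(105) ≈ 10.247.

min(R) = 10.247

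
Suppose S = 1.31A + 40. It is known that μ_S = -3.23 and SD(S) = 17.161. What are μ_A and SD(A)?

μ_A = -33, SD(A) = 13.1

From S = 1.31A + 40: μ_S = a·μ_A + b, so μ_A = (μ_S − b)/a = (-3.23 − 40)/1.31 = -33.
SD(S) = |a|·SD(A), so SD(A) = 17.161/|1.31| = 13.1.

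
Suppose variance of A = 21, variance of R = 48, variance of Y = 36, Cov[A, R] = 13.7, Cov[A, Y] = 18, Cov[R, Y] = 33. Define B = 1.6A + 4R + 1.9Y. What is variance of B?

variance of B = a²·variance of A + b²·variance of R + c²·variance of Y + 2ab·Cov[A, R] + 2ac·Cov[A, Y] + 2bc·Cov[R, Y], with a = 1.6, b = 4, c = 1.9.
= 53.76 + 768 + 129.96 + 175.36 + 109.44 + 501.6
= 1738.12.

variance of B = 1738.12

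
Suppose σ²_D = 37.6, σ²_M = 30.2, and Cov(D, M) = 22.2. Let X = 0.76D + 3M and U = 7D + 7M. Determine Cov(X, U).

Cov(X, U) = 1418.536

By bilinearity, Cov(X, U) = ac·σ²_D + bd·σ²_M + (ad+bc)·Cov(D, M), with a=0.76, b=3, c=7, d=7.
ac·σ²_D = 0.76·7·37.6 = 200.032
bd·σ²_M = 3·7·30.2 = 634.2
(ad+bc)·Cov(D, M) = (26.32)·22.2 = 584.304
Cov(X, U) = 200.032 + 634.2 + 584.304 = 1418.536.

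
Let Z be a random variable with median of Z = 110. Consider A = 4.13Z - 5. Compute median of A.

A linear map preserves order up to sign, so median of A = a·median of Z + b = 4.13·110 + (-5) = 449.3.

median of A = 449.3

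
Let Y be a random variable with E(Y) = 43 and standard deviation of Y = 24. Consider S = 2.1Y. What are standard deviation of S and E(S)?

S = 2.1Y is linear with a = 2.1, b = 0.
standard deviation of S = |a|·standard deviation of Y = |2.1|·24 = 50.4.
E(S) = a·E(Y) + b = 2.1·43 = 90.3.

standard deviation of S = 50.4, E(S) = 90.3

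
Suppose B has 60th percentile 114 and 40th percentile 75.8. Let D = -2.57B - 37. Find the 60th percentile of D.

60th percentile of D = -231.806

Since a = -2.57 < 0 the transformation is decreasing, reversing order: the 60th percentile of D corresponds to the 40th percentile of B.
So P_{60}(D) = a·P_{40}(B) + b = (-2.57)·75.8 + (-37) = -231.806.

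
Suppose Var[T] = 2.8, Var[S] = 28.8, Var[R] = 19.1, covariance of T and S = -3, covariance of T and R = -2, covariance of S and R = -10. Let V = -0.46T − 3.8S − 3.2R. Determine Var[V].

Var[V] = a²·Var[T] + b²·Var[S] + c²·Var[R] + 2ab·covariance of T and S + 2ac·covariance of T and R + 2bc·covariance of S and R, with a = -0.46, b = -3.8, c = -3.2.
= 0.59248 + 415.872 + 195.584 + (-10.488) + (-5.888) + (-243.2)
= 352.47248.

Var[V] = 352.47248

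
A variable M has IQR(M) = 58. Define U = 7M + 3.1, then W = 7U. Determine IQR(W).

IQR(U) = |7|·58 = 406.
IQR(W) = |7|·406 = 2842.

IQR(W) = 2842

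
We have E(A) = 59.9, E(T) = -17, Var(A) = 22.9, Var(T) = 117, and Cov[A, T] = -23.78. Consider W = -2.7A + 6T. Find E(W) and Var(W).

E(W) = -263.73, Var(W) = 5149.413

E(W) = (-2.7)·E(A) + 6·E(T) = (-2.7)·59.9 + 6·(-17) = -263.73.
Var(W) = a²·Var(A) + b²·Var(T) + 2ab·Cov[A, T] with a = -2.7, b = 6.
= (-2.7)²·22.9 + 6²·117 + 2·(-2.7)·6·(-23.78)
= 166.941 + 4212 + 770.472 = 5149.413.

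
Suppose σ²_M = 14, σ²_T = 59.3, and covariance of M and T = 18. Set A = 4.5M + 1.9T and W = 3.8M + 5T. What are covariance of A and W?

covariance of A and W = 1337.71

By bilinearity, covariance of A and W = ac·σ²_M + bd·σ²_T + (ad+bc)·covariance of M and T, with a=4.5, b=1.9, c=3.8, d=5.
ac·σ²_M = 4.5·3.8·14 = 239.4
bd·σ²_T = 1.9·5·59.3 = 563.35
(ad+bc)·covariance of M and T = (29.72)·18 = 534.96
covariance of A and W = 239.4 + 563.35 + 534.96 = 1337.71.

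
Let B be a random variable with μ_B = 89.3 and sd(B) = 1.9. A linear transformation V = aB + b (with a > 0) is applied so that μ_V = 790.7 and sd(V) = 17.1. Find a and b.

a = 9, b = -13

sd(V) = a·sd(B) (a > 0), so a = 17.1/1.9 = 9.
μ_V = a·μ_B + b, so b = 790.7 − 9·89.3 = -13.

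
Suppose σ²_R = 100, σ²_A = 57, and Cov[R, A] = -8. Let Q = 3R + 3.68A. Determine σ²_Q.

σ²_Q = 1495.2768

σ²_Q = a²·σ²_R + b²·σ²_A + 2ab·Cov[R, A] with a = 3, b = 3.68.
= 3²·100 + 3.68²·57 + 2·3·3.68·(-8)
= 900 + 771.9168 + (-176.64) = 1495.2768.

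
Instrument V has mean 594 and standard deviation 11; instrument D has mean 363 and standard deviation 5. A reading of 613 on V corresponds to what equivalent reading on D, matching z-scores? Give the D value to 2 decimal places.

D = 371.64

z = (613 − 594)/11 ≈ 1.7273.
D = 363 + z·5 = 363 + (613 − 594)·5/11 ≈ 371.64.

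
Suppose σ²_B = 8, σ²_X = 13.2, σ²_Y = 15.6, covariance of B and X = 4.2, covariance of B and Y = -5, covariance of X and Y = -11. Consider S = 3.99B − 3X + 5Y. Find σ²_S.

σ²_S = 666.1128

σ²_S = a²·σ²_B + b²·σ²_X + c²·σ²_Y + 2ab·covariance of B and X + 2ac·covariance of B and Y + 2bc·covariance of X and Y, with a = 3.99, b = -3, c = 5.
= 127.3608 + 118.8 + 390 + (-100.548) + (-199.5) + 330
= 666.1128.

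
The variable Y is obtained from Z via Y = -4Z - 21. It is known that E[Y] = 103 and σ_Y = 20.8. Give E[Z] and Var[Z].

From Y = -4Z - 21: E[Y] = a·E[Z] + b, so E[Z] = (E[Y] − b)/a = (103 − (-21))/(-4) = -31.
Var[Y] = 20.8² = 432.64.
Var[Y] = a²·Var[Z], so Var[Z] = 432.64/(-4)² = 27.04.

E[Z] = -31, Var[Z] = 27.04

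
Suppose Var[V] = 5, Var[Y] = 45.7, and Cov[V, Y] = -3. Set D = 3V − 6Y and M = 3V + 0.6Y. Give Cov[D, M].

Cov[D, M] = -70.92

By bilinearity, Cov[D, M] = ac·Var[V] + bd·Var[Y] + (ad+bc)·Cov[V, Y], with a=3, b=-6, c=3, d=0.6.
ac·Var[V] = 3·3·5 = 45
bd·Var[Y] = (-6)·0.6·45.7 = -164.52
(ad+bc)·Cov[V, Y] = (-16.2)·(-3) = 48.6
Cov[D, M] = 45 + (-164.52) + 48.6 = -70.92.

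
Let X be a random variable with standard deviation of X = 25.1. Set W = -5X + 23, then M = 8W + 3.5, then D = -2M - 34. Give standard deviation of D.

standard deviation of W = |-5|·25.1 = 125.5.
standard deviation of M = |8|·125.5 = 1004.
standard deviation of D = |-2|·1004 = 2008.

standard deviation of D = 2008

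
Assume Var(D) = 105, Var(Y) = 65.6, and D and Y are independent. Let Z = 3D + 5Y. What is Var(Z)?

Var(Z) = 2585

Var(Z) = a²·Var(D) + b²·Var(Y) + 2ab·Cov[D, Y] with a = 3, b = 5.
Independence gives Cov[D, Y] = 0.
= 3²·105 + 5²·65.6 + 2·3·5·0
= 945 + 1640 + 0 = 2585.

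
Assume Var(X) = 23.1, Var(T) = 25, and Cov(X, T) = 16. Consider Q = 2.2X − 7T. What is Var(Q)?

Var(Q) = 844.004

Var(Q) = a²·Var(X) + b²·Var(T) + 2ab·Cov(X, T) with a = 2.2, b = -7.
= 2.2²·23.1 + (-7)²·25 + 2·2.2·(-7)·16
= 111.804 + 1225 + (-492.8) = 844.004.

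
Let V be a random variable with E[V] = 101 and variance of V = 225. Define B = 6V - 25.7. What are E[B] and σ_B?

E[B] = 580.3, σ_B = 90

B = 6V - 25.7 is linear with a = 6, b = -25.7.
E[B] = a·E[V] + b = 6·101 + (-25.7) = 580.3.
σ_V = √225 = 15.
σ_B = |a|·σ_V = |6|·15 = 90.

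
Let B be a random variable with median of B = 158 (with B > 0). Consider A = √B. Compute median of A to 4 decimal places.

√B is monotone on this domain, so median of A = √(158) ≈ 12.5698.

median of A = 12.5698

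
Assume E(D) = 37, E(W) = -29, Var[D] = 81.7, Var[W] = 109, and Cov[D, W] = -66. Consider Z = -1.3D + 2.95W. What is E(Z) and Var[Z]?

E(Z) = -133.65, Var[Z] = 1592.8655

E(Z) = (-1.3)·E(D) + 2.95·E(W) = (-1.3)·37 + 2.95·(-29) = -133.65.
Var[Z] = a²·Var[D] + b²·Var[W] + 2ab·Cov[D, W] with a = -1.3, b = 2.95.
= (-1.3)²·81.7 + 2.95²·109 + 2·(-1.3)·2.95·(-66)
= 138.073 + 948.5725 + 506.22 = 1592.8655.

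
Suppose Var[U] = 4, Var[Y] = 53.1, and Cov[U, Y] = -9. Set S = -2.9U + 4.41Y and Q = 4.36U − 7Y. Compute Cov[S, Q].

By bilinearity, Cov[S, Q] = ac·Var[U] + bd·Var[Y] + (ad+bc)·Cov[U, Y], with a=-2.9, b=4.41, c=4.36, d=-7.
ac·Var[U] = (-2.9)·4.36·4 = -50.576
bd·Var[Y] = 4.41·(-7)·53.1 = -1639.197
(ad+bc)·Cov[U, Y] = (39.5276)·(-9) = -355.7484
Cov[S, Q] = -50.576 + (-1639.197) + (-355.7484) = -2045.5214.

Cov[S, Q] = -2045.5214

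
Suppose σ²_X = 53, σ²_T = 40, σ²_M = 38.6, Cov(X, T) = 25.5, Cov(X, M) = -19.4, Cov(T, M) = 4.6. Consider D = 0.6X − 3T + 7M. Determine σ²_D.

σ²_D = 1822.52

σ²_D = a²·σ²_X + b²·σ²_T + c²·σ²_M + 2ab·Cov(X, T) + 2ac·Cov(X, M) + 2bc·Cov(T, M), with a = 0.6, b = -3, c = 7.
= 19.08 + 360 + 1891.4 + (-91.8) + (-162.96) + (-193.2)
= 1822.52.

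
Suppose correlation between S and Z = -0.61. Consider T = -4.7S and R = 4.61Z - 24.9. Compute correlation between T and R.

correlation between T and R = 0.61

Linear rescalings preserve |correlation|; the slopes -4.7 and 4.61 have opposite signs, so the correlation flips sign: correlation between T and R = −correlation between S and Z = 0.61.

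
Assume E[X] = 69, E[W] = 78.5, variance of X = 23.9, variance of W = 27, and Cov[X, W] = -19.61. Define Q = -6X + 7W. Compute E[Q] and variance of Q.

E[Q] = (-6)·E[X] + 7·E[W] = (-6)·69 + 7·78.5 = 135.5.
variance of Q = a²·variance of X + b²·variance of W + 2ab·Cov[X, W] with a = -6, b = 7.
= (-6)²·23.9 + 7²·27 + 2·(-6)·7·(-19.61)
= 860.4 + 1323 + 1647.24 = 3830.64.

E[Q] = 135.5, variance of Q = 3830.64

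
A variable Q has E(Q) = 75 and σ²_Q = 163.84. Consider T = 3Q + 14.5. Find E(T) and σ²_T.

E(T) = 239.5, σ²_T = 1474.56

T = 3Q + 14.5 is linear with a = 3, b = 14.5.
E(T) = a·E(Q) + b = 3·75 + 14.5 = 239.5.
σ²_T = a²·σ²_Q = 3²·163.84 = 1474.56 (the additive constant 14.5 does not affect variance).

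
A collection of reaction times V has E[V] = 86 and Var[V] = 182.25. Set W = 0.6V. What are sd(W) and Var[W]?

W = 0.6V is linear with a = 0.6, b = 0.
sd(V) = √182.25 = 13.5.
sd(W) = |a|·sd(V) = |0.6|·13.5 = 8.1.
Var[W] = a²·Var[V] = 0.6²·182.25 = 65.61.

sd(W) = 8.1, Var[W] = 65.61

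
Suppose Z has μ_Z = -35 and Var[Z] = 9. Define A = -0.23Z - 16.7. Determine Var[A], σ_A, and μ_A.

Var[A] = 0.4761, σ_A = 0.69, μ_A = -8.65

A = -0.23Z - 16.7 is linear with a = -0.23, b = -16.7.
Var[A] = a²·Var[Z] = (-0.23)²·9 = 0.4761 (the additive constant -16.7 does not affect variance).
σ_Z = √9 = 3.
σ_A = |a|·σ_Z = |-0.23|·3 = 0.69.
μ_A = a·μ_Z + b = (-0.23)·(-35) + (-16.7) = -8.65.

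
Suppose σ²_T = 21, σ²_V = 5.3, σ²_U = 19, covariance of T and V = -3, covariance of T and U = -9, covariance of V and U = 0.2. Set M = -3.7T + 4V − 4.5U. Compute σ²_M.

σ²_M = 538.94

σ²_M = a²·σ²_T + b²·σ²_V + c²·σ²_U + 2ab·covariance of T and V + 2ac·covariance of T and U + 2bc·covariance of V and U, with a = -3.7, b = 4, c = -4.5.
= 287.49 + 84.8 + 384.75 + 88.8 + (-299.7) + (-7.2)
= 538.94.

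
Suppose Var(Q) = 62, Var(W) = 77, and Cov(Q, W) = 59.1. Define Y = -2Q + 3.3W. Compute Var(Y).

Var(Y) = a²·Var(Q) + b²·Var(W) + 2ab·Cov(Q, W) with a = -2, b = 3.3.
= (-2)²·62 + 3.3²·77 + 2·(-2)·3.3·59.1
= 248 + 838.53 + (-780.12) = 306.41.

Var(Y) = 306.41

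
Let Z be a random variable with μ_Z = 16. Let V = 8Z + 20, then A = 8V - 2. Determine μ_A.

μ_V = 8·16 + 20 = 148.
μ_A = 8·148 + (-2) = 1182.

μ_A = 1182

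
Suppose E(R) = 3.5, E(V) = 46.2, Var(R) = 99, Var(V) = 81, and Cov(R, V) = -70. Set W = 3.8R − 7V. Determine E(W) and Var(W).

E(W) = -310.1, Var(W) = 9122.56

E(W) = 3.8·E(R) + (-7)·E(V) = 3.8·3.5 + (-7)·46.2 = -310.1.
Var(W) = a²·Var(R) + b²·Var(V) + 2ab·Cov(R, V) with a = 3.8, b = -7.
= 3.8²·99 + (-7)²·81 + 2·3.8·(-7)·(-70)
= 1429.56 + 3969 + 3724 = 9122.56.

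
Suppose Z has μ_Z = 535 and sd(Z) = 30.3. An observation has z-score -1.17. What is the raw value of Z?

Z = 499.549

Z = μ_Z + z·sd(Z) = 535 + (-1.17)·30.3 = 499.549.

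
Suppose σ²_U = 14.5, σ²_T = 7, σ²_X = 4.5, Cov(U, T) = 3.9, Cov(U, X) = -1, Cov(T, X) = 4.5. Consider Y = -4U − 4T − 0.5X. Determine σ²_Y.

σ²_Y = 483.925

σ²_Y = a²·σ²_U + b²·σ²_T + c²·σ²_X + 2ab·Cov(U, T) + 2ac·Cov(U, X) + 2bc·Cov(T, X), with a = -4, b = -4, c = -0.5.
= 232 + 112 + 1.125 + 124.8 + (-4) + 18
= 483.925.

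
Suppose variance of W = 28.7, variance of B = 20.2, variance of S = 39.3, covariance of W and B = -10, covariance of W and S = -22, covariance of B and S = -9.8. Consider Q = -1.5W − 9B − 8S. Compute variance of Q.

variance of Q = a²·variance of W + b²·variance of B + c²·variance of S + 2ab·covariance of W and B + 2ac·covariance of W and S + 2bc·covariance of B and S, with a = -1.5, b = -9, c = -8.
= 64.575 + 1636.2 + 2515.2 + (-270) + (-528) + (-1411.2)
= 2006.775.

variance of Q = 2006.775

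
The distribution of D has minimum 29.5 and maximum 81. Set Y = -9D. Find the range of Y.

Range(Y) = 463.5

Range of D = 81 − 29.5 = 51.5.
Range(Y) = |a|·Range(D) = |-9|·51.5 = 463.5.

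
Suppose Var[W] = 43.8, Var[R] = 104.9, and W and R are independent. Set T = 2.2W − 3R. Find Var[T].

Var[T] = 1156.092

Var[T] = a²·Var[W] + b²·Var[R] + 2ab·Cov[W, R] with a = 2.2, b = -3.
Independence gives Cov[W, R] = 0.
= 2.2²·43.8 + (-3)²·104.9 + 2·2.2·(-3)·0
= 211.992 + 944.1 + 0 = 1156.092.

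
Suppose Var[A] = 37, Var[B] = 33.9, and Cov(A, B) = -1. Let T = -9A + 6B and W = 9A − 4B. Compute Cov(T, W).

Cov(T, W) = -3900.6

By bilinearity, Cov(T, W) = ac·Var[A] + bd·Var[B] + (ad+bc)·Cov(A, B), with a=-9, b=6, c=9, d=-4.
ac·Var[A] = (-9)·9·37 = -2997
bd·Var[B] = 6·(-4)·33.9 = -813.6
(ad+bc)·Cov(A, B) = (90)·(-1) = -90
Cov(T, W) = -2997 + (-813.6) + (-90) = -3900.6.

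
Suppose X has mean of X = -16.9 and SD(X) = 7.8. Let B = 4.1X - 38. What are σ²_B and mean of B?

σ²_B = 1022.7204, mean of B = -107.29

B = 4.1X - 38 is linear with a = 4.1, b = -38.
σ²_X = 7.8² = 60.84.
σ²_B = a²·σ²_X = 4.1²·60.84 = 1022.7204 (the additive constant -38 does not affect variance).
mean of B = a·mean of X + b = 4.1·(-16.9) + (-38) = -107.29.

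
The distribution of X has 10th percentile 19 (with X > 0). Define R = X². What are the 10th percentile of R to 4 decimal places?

10th percentile of R = 361

X² is increasing, so P_{10}(R) = g(P_{10}(X)) = 361.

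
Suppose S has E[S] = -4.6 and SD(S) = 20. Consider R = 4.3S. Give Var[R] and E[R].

R = 4.3S is linear with a = 4.3, b = 0.
Var[S] = 20² = 400.
Var[R] = a²·Var[S] = 4.3²·400 = 7396.
E[R] = a·E[S] + b = 4.3·(-4.6) = -19.78.

Var[R] = 7396, E[R] = -19.78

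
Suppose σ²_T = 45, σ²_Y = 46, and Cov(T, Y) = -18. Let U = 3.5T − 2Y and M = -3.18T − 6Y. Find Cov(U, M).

Cov(U, M) = 314.67

By bilinearity, Cov(U, M) = ac·σ²_T + bd·σ²_Y + (ad+bc)·Cov(T, Y), with a=3.5, b=-2, c=-3.18, d=-6.
ac·σ²_T = 3.5·(-3.18)·45 = -500.85
bd·σ²_Y = (-2)·(-6)·46 = 552
(ad+bc)·Cov(T, Y) = (-14.64)·(-18) = 263.52
Cov(U, M) = -500.85 + 552 + 263.52 = 314.67.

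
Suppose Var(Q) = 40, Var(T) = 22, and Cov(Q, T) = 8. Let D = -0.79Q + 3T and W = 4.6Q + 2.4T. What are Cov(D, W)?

Cov(D, W) = 108.272

By bilinearity, Cov(D, W) = ac·Var(Q) + bd·Var(T) + (ad+bc)·Cov(Q, T), with a=-0.79, b=3, c=4.6, d=2.4.
ac·Var(Q) = (-0.79)·4.6·40 = -145.36
bd·Var(T) = 3·2.4·22 = 158.4
(ad+bc)·Cov(Q, T) = (11.904)·8 = 95.232
Cov(D, W) = -145.36 + 158.4 + 95.232 = 108.272.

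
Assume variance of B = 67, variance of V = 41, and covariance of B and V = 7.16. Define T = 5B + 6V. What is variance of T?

variance of T = 3580.6

variance of T = a²·variance of B + b²·variance of V + 2ab·covariance of B and V with a = 5, b = 6.
= 5²·67 + 6²·41 + 2·5·6·7.16
= 1675 + 1476 + 429.6 = 3580.6.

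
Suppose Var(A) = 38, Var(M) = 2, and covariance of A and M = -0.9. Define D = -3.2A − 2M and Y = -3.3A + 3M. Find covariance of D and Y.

covariance of D and Y = 391.98

By bilinearity, covariance of D and Y = ac·Var(A) + bd·Var(M) + (ad+bc)·covariance of A and M, with a=-3.2, b=-2, c=-3.3, d=3.
ac·Var(A) = (-3.2)·(-3.3)·38 = 401.28
bd·Var(M) = (-2)·3·2 = -12
(ad+bc)·covariance of A and M = (-3)·(-0.9) = 2.7
covariance of D and Y = 401.28 + (-12) + 2.7 = 391.98.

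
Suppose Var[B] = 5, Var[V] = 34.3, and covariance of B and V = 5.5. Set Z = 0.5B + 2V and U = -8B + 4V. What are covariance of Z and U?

covariance of Z and U = 177.4

By bilinearity, covariance of Z and U = ac·Var[B] + bd·Var[V] + (ad+bc)·covariance of B and V, with a=0.5, b=2, c=-8, d=4.
ac·Var[B] = 0.5·(-8)·5 = -20
bd·Var[V] = 2·4·34.3 = 274.4
(ad+bc)·covariance of B and V = (-14)·5.5 = -77
covariance of Z and U = -20 + 274.4 + (-77) = 177.4.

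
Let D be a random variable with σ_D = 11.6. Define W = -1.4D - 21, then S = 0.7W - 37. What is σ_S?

σ_S = 11.368

σ_W = |-1.4|·11.6 = 16.24.
σ_S = |0.7|·16.24 = 11.368.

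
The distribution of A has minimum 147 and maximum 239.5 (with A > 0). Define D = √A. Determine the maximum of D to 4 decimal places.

max(D) = 15.4758

√A is increasing on this domain, so max(D) comes from max(A) = 239.5: max(D) = √(239.5) ≈ 15.4758.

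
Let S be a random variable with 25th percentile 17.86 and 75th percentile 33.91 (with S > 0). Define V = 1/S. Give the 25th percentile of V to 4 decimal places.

1/S is decreasing on S > 0, so percentile order reverses: P_{25}(V) uses P_{75}(S) = 33.91.
P_{25}(V) = 1/33.91 ≈ 0.0295.

25th percentile of V = 0.0295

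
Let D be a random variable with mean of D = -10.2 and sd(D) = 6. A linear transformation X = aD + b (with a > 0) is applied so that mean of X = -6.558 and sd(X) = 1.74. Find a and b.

sd(X) = a·sd(D) (a > 0), so a = 1.74/6 = 0.29.
mean of X = a·mean of D + b, so b = -6.558 − 0.29·(-10.2) = -3.6.

a = 0.29, b = -3.6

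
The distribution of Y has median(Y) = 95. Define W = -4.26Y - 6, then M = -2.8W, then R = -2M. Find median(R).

median(R) = -2299.92

median(W) = (-4.26)·95 + (-6) = -410.7.
median(M) = (-2.8)·(-410.7) = 1149.96.
median(R) = (-2)·1149.96 = -2299.92.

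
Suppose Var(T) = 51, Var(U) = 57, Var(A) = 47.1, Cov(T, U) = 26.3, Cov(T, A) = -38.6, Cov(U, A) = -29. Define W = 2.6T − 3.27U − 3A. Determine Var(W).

Var(W) = a²·Var(T) + b²·Var(U) + c²·Var(A) + 2ab·Cov(T, U) + 2ac·Cov(T, A) + 2bc·Cov(U, A), with a = 2.6, b = -3.27, c = -3.
= 344.76 + 609.4953 + 423.9 + (-447.2052) + 602.16 + (-568.98)
= 964.1301.

Var(W) = 964.1301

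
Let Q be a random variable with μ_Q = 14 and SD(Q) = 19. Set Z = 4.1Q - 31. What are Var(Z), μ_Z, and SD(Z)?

Var(Z) = 6068.41, μ_Z = 26.4, SD(Z) = 77.9

Z = 4.1Q - 31 is linear with a = 4.1, b = -31.
Var(Q) = 19² = 361.
Var(Z) = a²·Var(Q) = 4.1²·361 = 6068.41 (the additive constant -31 does not affect variance).
μ_Z = a·μ_Q + b = 4.1·14 + (-31) = 26.4.
SD(Z) = |a|·SD(Q) = |4.1|·19 = 77.9.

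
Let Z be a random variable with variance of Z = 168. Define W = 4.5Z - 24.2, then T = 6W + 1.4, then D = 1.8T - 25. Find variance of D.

variance of W = 4.5²·168 = 3402.
variance of T = 6²·3402 = 122472.
variance of D = 1.8²·122472 = 396809.28.

variance of D = 396809.28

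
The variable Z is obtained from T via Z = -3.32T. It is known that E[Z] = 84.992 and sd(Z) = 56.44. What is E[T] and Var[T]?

E[T] = -25.6, Var[T] = 289

From Z = -3.32T: E[Z] = a·E[T] + b, so E[T] = (E[Z] − b)/a = (84.992 − 0)/(-3.32) = -25.6.
Var[Z] = 56.44² = 3185.4736.
Var[Z] = a²·Var[T], so Var[T] = 3185.4736/(-3.32)² = 289.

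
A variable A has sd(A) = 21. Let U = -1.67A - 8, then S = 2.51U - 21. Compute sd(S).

sd(S) = 88.0257

sd(U) = |-1.67|·21 = 35.07.
sd(S) = |2.51|·35.07 = 88.0257.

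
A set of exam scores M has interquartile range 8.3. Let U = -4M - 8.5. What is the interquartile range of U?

IQR(U) = 33.2

Under U = aM + b, IQR(U) = |a|·IQR(M) = |-4|·8.3 = 33.2 (shifts cancel; spread scales by |a|).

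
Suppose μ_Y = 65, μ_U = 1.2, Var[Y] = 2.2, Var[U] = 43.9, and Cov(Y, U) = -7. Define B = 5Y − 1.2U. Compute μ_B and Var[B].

μ_B = 323.56, Var[B] = 202.216

μ_B = 5·μ_Y + (-1.2)·μ_U = 5·65 + (-1.2)·1.2 = 323.56.
Var[B] = a²·Var[Y] + b²·Var[U] + 2ab·Cov(Y, U) with a = 5, b = -1.2.
= 5²·2.2 + (-1.2)²·43.9 + 2·5·(-1.2)·(-7)
= 55 + 63.216 + 84 = 202.216.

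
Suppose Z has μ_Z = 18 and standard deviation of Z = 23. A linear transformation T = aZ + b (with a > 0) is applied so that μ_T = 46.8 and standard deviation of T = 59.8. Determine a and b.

standard deviation of T = a·standard deviation of Z (a > 0), so a = 59.8/23 = 2.6.
μ_T = a·μ_Z + b, so b = 46.8 − 2.6·18 = 0.

a = 2.6, b = 0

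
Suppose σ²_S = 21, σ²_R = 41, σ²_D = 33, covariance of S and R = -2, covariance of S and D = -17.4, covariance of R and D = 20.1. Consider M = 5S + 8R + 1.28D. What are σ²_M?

σ²_M = a²·σ²_S + b²·σ²_R + c²·σ²_D + 2ab·covariance of S and R + 2ac·covariance of S and D + 2bc·covariance of R and D, with a = 5, b = 8, c = 1.28.
= 525 + 2624 + 54.0672 + (-160) + (-222.72) + 411.648
= 3231.9952.

σ²_M = 3231.9952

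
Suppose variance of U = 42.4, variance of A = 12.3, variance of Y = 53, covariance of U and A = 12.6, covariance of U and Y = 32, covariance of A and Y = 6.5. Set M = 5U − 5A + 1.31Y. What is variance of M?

variance of M = a²·variance of U + b²·variance of A + c²·variance of Y + 2ab·covariance of U and A + 2ac·covariance of U and Y + 2bc·covariance of A and Y, with a = 5, b = -5, c = 1.31.
= 1060 + 307.5 + 90.9533 + (-630) + 419.2 + (-85.15)
= 1162.5033.

variance of M = 1162.5033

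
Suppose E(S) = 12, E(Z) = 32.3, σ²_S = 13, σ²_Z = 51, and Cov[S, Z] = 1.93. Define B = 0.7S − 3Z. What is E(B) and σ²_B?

E(B) = 0.7·E(S) + (-3)·E(Z) = 0.7·12 + (-3)·32.3 = -88.5.
σ²_B = a²·σ²_S + b²·σ²_Z + 2ab·Cov[S, Z] with a = 0.7, b = -3.
= 0.7²·13 + (-3)²·51 + 2·0.7·(-3)·1.93
= 6.37 + 459 + (-8.106) = 457.264.

E(B) = -88.5, σ²_B = 457.264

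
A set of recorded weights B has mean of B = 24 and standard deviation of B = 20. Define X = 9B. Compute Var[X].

Var[X] = 32400

X = 9B is linear with a = 9, b = 0.
Var[B] = 20² = 400.
Var[X] = a²·Var[B] = 9²·400 = 32400.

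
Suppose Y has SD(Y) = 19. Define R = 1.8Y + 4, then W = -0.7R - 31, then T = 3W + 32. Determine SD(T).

SD(R) = |1.8|·19 = 34.2.
SD(W) = |-0.7|·34.2 = 23.94.
SD(T) = |3|·23.94 = 71.82.

SD(T) = 71.82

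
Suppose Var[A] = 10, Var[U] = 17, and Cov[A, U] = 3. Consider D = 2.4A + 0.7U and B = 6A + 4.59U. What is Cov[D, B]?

By bilinearity, Cov[D, B] = ac·Var[A] + bd·Var[U] + (ad+bc)·Cov[A, U], with a=2.4, b=0.7, c=6, d=4.59.
ac·Var[A] = 2.4·6·10 = 144
bd·Var[U] = 0.7·4.59·17 = 54.621
(ad+bc)·Cov[A, U] = (15.216)·3 = 45.648
Cov[D, B] = 144 + 54.621 + 45.648 = 244.269.

Cov[D, B] = 244.269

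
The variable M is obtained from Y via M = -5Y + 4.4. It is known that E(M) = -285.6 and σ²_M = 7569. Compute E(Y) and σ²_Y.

E(Y) = 58, σ²_Y = 302.76

From M = -5Y + 4.4: E(M) = a·E(Y) + b, so E(Y) = (E(M) − b)/a = (-285.6 − 4.4)/(-5) = 58.
σ²_M = a²·σ²_Y, so σ²_Y = 7569/(-5)² = 302.76.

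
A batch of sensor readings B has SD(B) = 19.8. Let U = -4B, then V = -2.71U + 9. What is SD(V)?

SD(U) = |-4|·19.8 = 79.2.
SD(V) = |-2.71|·79.2 = 214.632.

SD(V) = 214.632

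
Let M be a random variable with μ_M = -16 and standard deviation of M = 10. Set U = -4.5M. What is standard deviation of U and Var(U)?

U = -4.5M is linear with a = -4.5, b = 0.
standard deviation of U = |a|·standard deviation of M = |-4.5|·10 = 45.
Var(M) = 10² = 100.
Var(U) = a²·Var(M) = (-4.5)²·100 = 2025.

standard deviation of U = 45, Var(U) = 2025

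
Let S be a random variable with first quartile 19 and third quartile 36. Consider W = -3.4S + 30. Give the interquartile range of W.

IQR of S = Q3 − Q1 = 36 − 19 = 17.
Under W = aS + b, IQR(W) = |a|·IQR(S) = |-3.4|·17 = 57.8 (shifts cancel; spread scales by |a|).

IQR(W) = 57.8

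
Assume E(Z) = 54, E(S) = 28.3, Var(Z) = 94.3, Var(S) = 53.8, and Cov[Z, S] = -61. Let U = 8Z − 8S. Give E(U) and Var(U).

E(U) = 8·E(Z) + (-8)·E(S) = 8·54 + (-8)·28.3 = 205.6.
Var(U) = a²·Var(Z) + b²·Var(S) + 2ab·Cov[Z, S] with a = 8, b = -8.
= 8²·94.3 + (-8)²·53.8 + 2·8·(-8)·(-61)
= 6035.2 + 3443.2 + 7808 = 17286.4.

E(U) = 205.6, Var(U) = 17286.4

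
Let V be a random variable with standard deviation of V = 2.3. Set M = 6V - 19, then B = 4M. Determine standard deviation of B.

standard deviation of B = 55.2

standard deviation of M = |6|·2.3 = 13.8.
standard deviation of B = |4|·13.8 = 55.2.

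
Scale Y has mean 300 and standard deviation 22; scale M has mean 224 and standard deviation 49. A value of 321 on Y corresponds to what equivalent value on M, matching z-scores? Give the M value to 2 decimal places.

z = (321 − 300)/22 ≈ 0.9545.
M = 224 + z·49 = 224 + (321 − 300)·49/22 ≈ 270.77.

M = 270.77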